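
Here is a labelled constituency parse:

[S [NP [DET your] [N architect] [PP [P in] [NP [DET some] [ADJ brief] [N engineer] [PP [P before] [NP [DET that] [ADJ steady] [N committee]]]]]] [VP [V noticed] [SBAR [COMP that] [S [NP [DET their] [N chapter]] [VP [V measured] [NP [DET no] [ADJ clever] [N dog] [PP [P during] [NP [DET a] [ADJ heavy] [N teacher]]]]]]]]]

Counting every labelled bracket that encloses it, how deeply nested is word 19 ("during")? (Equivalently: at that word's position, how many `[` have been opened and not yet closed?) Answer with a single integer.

8

Counting open brackets not yet closed at "during": [S [VP [SBAR [S [VP [NP [PP [P = 8.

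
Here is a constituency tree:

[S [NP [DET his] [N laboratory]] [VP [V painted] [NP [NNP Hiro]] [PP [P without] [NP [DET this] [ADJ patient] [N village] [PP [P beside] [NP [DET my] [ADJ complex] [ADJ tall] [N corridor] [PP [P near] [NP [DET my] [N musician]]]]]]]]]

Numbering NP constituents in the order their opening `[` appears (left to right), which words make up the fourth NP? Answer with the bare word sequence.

my complex tall corridor near my musician

In left-to-right order the NP constituents are "his laboratory"; "Hiro"; "this patient village beside my complex tall corridor near my musician"; "my complex tall corridor near my musician"; "my musician". Number 4 is "my complex tall corridor near my musician".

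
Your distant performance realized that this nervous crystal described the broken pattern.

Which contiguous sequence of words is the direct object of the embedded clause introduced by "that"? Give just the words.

the broken pattern

"described" heads the VP of the embedded clause introduced by "that", and "the broken pattern" is its direct object.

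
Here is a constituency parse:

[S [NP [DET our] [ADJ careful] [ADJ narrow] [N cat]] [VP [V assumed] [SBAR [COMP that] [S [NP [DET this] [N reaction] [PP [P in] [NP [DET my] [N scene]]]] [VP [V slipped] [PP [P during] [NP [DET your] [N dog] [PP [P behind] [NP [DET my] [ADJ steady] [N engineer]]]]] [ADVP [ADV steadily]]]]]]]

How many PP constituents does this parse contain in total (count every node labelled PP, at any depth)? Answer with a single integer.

3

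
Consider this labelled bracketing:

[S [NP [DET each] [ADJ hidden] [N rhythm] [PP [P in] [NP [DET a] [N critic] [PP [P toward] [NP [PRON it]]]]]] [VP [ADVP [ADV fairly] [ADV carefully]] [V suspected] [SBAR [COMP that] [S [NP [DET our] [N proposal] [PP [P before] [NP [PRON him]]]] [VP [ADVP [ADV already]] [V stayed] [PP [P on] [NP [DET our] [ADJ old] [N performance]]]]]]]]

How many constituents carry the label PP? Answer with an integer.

Scanning left to right, an opening `[PP` appears at word positions 4, 7, 15, 19 — 4 in total.

4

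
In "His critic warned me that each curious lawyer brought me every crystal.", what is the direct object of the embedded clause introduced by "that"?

every crystal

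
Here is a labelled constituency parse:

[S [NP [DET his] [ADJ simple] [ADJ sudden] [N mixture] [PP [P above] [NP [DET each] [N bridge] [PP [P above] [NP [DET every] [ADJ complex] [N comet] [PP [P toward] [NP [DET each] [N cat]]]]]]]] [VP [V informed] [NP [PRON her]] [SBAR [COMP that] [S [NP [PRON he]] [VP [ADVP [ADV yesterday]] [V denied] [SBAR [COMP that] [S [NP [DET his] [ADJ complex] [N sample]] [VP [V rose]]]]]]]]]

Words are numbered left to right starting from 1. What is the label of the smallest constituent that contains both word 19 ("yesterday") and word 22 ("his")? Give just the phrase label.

Both words fall inside [VP yesterday denied that his complex sample rose] (words 19–25), and no smaller constituent contains them both. Label: VP.

VP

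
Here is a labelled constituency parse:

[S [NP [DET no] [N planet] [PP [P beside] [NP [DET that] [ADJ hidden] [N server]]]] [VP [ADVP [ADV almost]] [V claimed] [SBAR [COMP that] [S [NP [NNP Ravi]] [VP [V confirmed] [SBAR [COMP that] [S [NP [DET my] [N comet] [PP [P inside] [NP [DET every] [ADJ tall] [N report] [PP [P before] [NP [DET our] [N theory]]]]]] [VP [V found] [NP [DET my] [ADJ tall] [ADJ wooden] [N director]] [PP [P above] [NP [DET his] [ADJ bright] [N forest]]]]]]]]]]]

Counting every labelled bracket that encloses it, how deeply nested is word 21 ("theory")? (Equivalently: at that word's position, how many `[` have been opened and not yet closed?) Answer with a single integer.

13

Path from the root down to the word: S → VP → SBAR → S → VP → SBAR → S → NP → PP → NP → PP → NP → N. That is 13 enclosing brackets.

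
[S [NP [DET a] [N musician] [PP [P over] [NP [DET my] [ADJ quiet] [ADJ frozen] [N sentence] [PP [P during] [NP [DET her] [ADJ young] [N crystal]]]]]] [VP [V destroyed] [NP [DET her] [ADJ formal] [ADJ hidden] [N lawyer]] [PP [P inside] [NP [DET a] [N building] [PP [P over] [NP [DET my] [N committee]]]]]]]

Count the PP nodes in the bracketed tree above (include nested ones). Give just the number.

The PP constituents are: [PP over my quiet frozen sentence during her young crystal]; [PP during her young crystal]; [PP inside a building over my committee]; [PP over my committee]. Total: 4.

4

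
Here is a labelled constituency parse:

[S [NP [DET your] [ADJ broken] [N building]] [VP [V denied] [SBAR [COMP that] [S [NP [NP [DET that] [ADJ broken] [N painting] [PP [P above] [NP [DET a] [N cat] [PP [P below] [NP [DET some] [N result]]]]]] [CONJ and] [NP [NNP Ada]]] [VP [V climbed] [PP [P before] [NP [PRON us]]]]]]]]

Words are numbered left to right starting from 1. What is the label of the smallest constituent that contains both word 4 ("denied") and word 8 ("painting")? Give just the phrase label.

The smallest bracket enclosing both words is [VP denied that that broken painting above a cat below some result and Ada climbed before us], so the label is VP.

VP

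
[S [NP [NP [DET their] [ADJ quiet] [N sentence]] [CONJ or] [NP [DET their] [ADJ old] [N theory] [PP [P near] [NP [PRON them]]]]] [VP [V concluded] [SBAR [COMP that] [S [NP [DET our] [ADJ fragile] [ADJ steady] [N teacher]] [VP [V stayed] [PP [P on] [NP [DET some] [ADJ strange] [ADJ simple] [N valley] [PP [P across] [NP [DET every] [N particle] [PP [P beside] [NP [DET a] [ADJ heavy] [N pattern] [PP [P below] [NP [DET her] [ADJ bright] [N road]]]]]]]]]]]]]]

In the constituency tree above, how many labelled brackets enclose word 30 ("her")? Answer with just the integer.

14

Counting open brackets not yet closed at "her": [S [VP [SBAR [S [VP [PP [NP [PP [NP [PP [NP [PP [NP [DET = 14.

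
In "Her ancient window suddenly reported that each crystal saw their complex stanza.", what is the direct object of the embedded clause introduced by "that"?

their complex stanza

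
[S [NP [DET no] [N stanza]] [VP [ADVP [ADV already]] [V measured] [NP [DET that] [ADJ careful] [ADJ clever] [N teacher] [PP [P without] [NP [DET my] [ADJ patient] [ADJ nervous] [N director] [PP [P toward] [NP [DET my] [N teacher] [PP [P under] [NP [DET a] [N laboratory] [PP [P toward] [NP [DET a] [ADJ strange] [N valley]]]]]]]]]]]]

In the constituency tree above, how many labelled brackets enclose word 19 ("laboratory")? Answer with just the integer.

10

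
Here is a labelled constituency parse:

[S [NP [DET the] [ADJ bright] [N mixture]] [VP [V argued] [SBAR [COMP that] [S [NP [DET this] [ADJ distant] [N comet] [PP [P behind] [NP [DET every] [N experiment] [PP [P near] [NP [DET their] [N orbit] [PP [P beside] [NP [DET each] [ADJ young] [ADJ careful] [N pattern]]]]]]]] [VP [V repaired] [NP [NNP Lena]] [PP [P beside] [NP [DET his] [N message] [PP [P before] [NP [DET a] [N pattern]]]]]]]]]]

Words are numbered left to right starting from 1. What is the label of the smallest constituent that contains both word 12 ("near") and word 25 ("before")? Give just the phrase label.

S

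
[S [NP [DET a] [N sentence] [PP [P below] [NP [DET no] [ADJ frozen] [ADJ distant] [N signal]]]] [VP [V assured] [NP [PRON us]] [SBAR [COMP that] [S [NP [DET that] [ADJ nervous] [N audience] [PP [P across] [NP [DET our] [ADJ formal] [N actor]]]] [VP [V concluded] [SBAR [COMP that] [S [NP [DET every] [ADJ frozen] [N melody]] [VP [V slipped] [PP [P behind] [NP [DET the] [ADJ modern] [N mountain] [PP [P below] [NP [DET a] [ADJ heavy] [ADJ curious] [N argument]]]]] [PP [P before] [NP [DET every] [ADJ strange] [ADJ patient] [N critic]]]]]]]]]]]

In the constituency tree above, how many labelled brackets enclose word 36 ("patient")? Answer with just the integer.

11

Path from the root down to the word: S → VP → SBAR → S → VP → SBAR → S → VP → PP → NP → ADJ. That is 11 enclosing brackets.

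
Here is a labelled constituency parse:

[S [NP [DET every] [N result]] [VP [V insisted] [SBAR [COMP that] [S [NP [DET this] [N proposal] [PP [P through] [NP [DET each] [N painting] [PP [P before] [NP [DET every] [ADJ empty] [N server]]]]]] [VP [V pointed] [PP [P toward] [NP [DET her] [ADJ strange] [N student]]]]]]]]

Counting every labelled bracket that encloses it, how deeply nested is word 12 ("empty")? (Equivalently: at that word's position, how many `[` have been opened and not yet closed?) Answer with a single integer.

10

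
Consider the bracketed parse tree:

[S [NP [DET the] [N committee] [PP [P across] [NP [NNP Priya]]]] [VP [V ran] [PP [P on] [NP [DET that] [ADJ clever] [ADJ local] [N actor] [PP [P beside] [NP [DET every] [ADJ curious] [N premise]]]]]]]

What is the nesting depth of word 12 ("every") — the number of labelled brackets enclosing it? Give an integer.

7

The word sits inside DET, which is inside NP, inside PP, inside NP, inside PP, inside VP, inside S — 7 brackets in all.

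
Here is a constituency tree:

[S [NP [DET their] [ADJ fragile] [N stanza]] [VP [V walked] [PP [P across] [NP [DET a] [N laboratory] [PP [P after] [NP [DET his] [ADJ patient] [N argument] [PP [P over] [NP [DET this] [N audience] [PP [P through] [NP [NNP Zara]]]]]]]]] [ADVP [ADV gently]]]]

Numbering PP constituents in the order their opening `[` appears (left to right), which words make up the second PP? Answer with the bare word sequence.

after his patient argument over this audience through Zara

The PP opening brackets appear, in order, over: "across a laboratory after his patient argument over this audience through Zara"; "after his patient argument over this audience through Zara"; "over this audience through Zara"; "through Zara". The second one spans "after his patient argument over this audience through Zara".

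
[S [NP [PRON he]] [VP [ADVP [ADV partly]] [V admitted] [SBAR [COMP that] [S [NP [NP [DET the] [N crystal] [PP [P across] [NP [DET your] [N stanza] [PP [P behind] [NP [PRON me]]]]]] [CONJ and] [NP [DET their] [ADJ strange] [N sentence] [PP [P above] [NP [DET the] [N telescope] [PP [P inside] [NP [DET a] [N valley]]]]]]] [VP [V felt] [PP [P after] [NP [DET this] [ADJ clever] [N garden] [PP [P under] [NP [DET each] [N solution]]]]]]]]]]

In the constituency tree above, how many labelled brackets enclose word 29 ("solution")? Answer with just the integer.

Path from the root down to the word: S → VP → SBAR → S → VP → PP → NP → PP → NP → N. That is 10 enclosing brackets.

10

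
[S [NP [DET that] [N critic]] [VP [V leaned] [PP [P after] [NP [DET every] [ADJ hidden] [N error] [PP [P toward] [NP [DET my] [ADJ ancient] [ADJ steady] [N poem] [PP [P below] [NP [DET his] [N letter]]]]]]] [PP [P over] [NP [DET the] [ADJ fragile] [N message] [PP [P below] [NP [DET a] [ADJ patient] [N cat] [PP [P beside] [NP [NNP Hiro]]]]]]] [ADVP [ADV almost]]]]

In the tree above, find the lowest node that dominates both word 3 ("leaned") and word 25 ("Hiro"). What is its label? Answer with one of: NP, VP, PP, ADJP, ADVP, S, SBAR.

VP

Both words fall inside [VP leaned after every hidden error toward my ancient steady poem below his letter over the fragile message below a patient cat beside Hiro almost] (words 3–26), and no smaller constituent contains them both. Label: VP.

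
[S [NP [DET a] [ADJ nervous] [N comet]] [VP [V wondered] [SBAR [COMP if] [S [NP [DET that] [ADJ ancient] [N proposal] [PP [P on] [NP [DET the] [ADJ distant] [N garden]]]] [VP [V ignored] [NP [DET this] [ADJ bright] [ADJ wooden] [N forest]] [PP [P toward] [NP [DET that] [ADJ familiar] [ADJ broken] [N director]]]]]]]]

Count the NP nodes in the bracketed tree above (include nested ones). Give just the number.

Listing each NP by its span: [NP a nervous comet]; [NP that ancient proposal on the distant garden]; [NP the distant garden]; [NP this bright wooden forest]; [NP that familiar broken director] — that makes 5.

5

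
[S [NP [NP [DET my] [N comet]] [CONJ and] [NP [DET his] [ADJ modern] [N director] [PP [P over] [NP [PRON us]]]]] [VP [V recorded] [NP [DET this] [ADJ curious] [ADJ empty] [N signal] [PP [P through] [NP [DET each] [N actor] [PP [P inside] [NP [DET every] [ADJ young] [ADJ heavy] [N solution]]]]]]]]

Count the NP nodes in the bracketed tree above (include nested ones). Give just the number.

Listing each NP by its span: [NP my comet and his modern director over us]; [NP my comet]; [NP his modern director over us]; [NP us]; [NP this curious empty signal through each actor inside every young heavy solution]; [NP each actor inside every young heavy solution] … — that makes 7.

7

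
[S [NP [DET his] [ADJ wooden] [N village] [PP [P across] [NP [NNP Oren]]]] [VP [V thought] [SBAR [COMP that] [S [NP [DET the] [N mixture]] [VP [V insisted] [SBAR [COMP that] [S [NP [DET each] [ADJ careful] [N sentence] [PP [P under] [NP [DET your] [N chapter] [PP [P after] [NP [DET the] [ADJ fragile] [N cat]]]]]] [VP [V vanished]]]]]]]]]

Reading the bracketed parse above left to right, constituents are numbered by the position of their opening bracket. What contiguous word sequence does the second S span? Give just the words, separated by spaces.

the mixture insisted that each careful sentence under your chapter after the fragile cat vanished

Opening `[S` markers occur at word positions 1, 8, 12; the second of these opens the constituent [S the mixture insisted that each careful sentence under your chapter after the fragile cat vanished].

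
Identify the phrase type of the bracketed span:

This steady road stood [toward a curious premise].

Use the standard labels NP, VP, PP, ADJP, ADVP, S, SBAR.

PP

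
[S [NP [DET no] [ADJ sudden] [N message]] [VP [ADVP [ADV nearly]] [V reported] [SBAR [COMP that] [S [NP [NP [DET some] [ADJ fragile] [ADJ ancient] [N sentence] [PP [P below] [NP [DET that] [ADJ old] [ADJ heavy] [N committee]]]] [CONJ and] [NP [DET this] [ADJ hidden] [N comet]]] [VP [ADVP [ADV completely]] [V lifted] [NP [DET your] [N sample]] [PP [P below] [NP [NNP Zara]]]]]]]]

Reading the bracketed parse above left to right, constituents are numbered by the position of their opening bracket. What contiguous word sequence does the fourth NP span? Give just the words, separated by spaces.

that old heavy committee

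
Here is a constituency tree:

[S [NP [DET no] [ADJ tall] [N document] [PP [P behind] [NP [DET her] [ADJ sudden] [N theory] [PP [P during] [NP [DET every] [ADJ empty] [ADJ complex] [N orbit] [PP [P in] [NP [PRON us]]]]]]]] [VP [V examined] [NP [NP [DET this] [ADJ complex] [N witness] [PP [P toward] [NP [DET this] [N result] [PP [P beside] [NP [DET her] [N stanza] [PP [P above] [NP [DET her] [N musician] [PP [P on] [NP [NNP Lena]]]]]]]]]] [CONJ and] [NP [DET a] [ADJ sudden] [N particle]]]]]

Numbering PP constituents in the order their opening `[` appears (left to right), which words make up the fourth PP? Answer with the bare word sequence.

toward this result beside her stanza above her musician on Lena

Opening `[PP` markers occur at word positions 4, 8, 13, 19, 22, 25, 28; the fourth of these opens the constituent [PP toward this result beside her stanza above her musician on Lena].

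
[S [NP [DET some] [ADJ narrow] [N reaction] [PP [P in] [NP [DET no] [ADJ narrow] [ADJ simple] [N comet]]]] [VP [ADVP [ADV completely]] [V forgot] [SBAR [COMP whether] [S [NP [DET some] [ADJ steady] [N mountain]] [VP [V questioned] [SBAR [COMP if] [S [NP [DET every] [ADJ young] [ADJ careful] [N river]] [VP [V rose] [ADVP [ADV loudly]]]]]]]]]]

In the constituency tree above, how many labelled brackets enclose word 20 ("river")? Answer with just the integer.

Path from the root down to the word: S → VP → SBAR → S → VP → SBAR → S → NP → N. That is 9 enclosing brackets.

9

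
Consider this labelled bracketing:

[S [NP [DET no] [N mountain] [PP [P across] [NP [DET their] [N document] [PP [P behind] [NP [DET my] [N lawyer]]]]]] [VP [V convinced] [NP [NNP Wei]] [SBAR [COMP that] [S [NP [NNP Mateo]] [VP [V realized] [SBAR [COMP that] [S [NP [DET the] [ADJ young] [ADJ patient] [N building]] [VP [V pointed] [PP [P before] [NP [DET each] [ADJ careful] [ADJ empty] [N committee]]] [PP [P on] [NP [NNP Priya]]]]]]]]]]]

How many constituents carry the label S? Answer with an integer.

3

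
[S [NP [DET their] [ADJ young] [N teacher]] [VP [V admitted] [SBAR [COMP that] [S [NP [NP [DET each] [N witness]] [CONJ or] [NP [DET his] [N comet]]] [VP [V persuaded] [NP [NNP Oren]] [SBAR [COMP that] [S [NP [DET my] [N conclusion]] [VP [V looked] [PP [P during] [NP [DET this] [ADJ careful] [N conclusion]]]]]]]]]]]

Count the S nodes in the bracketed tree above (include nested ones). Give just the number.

Listing each S by its span: [S their young teacher admitted that each witness or his comet persuaded Oren that my conclusion looked during this careful conclusion]; [S each witness or his comet persuaded Oren that my conclusion looked during this careful conclusion]; [S my conclusion looked during this careful conclusion] — that makes 3.

3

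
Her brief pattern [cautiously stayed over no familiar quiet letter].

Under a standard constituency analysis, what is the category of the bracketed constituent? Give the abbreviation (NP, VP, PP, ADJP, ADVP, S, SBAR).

The span is built around the verb "stayed" — a verb phrase (VP).

VP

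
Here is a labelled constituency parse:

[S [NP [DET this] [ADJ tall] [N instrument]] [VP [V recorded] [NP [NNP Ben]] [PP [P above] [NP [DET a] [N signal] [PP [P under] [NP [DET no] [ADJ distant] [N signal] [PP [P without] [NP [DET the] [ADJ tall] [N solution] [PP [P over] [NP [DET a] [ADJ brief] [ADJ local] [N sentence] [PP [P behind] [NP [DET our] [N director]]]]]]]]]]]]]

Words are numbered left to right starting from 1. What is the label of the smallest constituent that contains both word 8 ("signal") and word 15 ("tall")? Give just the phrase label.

NP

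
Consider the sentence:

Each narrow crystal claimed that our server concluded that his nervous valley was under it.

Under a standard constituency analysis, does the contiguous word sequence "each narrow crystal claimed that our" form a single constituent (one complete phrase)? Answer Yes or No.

The smallest constituent containing the whole sequence is the clause [S each narrow crystal claimed that our server concluded that his nervous valley was under it], but the sequence is only part of it — it straddles the boundary between noun phrase "each narrow crystal" and verb phrase "claimed that our server concluded that his nervous valley was under it".

No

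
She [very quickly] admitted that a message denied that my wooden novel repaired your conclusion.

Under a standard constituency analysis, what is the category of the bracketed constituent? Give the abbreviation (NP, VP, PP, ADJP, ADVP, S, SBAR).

ADVP

The bracketed span "very quickly" is headed by "quickly", making it an adverb phrase (ADVP).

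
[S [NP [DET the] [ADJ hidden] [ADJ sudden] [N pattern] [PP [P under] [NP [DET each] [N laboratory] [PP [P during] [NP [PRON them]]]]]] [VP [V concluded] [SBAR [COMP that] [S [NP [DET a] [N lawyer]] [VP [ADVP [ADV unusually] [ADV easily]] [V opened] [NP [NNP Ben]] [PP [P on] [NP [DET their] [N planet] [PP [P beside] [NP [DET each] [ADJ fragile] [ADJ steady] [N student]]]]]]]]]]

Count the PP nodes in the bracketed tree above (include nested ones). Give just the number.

Scanning left to right, an opening `[PP` appears at word positions 5, 8, 18, 21 — 4 in total.

4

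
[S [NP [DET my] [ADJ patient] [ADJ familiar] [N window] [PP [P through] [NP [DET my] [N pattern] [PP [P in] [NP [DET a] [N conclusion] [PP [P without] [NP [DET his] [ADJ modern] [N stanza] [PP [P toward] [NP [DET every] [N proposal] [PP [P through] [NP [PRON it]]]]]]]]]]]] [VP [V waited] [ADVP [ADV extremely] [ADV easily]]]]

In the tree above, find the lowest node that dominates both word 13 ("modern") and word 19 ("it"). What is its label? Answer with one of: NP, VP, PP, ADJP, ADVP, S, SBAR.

NP

Word 13 lies under S → NP → PP → NP → PP → NP → PP → NP → ADJ; word 19 lies under S → NP → PP → NP → PP → NP → PP → NP → PP → NP → PP → NP → PRON. The lowest shared node is the NP.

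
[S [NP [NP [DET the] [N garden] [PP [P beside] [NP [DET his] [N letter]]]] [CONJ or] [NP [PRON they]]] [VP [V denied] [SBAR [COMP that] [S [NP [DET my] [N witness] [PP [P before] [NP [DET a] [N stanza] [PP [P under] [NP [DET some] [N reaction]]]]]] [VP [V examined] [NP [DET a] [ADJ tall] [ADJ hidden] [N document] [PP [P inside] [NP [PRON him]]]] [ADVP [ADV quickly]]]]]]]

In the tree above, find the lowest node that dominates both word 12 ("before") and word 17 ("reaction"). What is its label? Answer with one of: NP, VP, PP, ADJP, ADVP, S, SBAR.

PP

Word 12 lies under S → VP → SBAR → S → NP → PP → P; word 17 lies under S → VP → SBAR → S → NP → PP → NP → PP → NP → N. The lowest shared node is the PP.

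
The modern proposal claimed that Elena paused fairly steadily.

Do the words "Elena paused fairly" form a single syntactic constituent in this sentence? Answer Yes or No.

The sequence begins inside the noun phrase "Elena" and ends inside the verb phrase "paused fairly steadily"; it crosses a phrase boundary, so no single node in the tree spans exactly those words.

No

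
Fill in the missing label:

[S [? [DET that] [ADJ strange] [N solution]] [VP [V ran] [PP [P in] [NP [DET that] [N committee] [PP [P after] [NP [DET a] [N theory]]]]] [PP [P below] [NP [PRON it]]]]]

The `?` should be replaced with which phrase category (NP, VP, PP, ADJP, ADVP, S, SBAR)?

The `?` node immediately contains: DET 'that', ADJ 'strange', N 'solution'. That is the internal structure of a noun phrase, so the label is NP.

NP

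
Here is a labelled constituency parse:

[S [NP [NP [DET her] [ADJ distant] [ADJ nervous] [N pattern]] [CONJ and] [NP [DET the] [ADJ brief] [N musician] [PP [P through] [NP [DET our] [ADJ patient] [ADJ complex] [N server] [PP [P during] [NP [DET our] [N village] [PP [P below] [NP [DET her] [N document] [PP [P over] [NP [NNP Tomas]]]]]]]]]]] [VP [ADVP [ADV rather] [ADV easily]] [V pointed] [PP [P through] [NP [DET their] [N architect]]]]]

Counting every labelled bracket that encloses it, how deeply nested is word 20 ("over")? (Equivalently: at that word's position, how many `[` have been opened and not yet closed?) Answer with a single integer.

11

The word sits inside P, which is inside PP, inside NP, inside PP, inside NP, inside PP, inside NP, inside PP, inside NP, inside NP, inside S — 11 brackets in all.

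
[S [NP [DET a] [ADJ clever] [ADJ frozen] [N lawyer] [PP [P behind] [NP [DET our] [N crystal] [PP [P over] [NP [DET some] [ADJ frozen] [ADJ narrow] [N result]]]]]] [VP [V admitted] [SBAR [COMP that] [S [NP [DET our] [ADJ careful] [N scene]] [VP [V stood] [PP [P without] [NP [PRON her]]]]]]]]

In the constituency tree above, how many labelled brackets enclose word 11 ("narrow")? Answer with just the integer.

Path from the root down to the word: S → NP → PP → NP → PP → NP → ADJ. That is 7 enclosing brackets.

7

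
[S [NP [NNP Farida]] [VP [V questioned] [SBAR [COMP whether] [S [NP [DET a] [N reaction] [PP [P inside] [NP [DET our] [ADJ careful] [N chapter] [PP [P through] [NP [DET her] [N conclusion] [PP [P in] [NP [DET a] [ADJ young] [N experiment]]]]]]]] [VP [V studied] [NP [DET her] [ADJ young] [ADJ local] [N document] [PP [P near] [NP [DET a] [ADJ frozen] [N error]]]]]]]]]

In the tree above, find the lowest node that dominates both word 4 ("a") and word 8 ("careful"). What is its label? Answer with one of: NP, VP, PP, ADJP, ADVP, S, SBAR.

NP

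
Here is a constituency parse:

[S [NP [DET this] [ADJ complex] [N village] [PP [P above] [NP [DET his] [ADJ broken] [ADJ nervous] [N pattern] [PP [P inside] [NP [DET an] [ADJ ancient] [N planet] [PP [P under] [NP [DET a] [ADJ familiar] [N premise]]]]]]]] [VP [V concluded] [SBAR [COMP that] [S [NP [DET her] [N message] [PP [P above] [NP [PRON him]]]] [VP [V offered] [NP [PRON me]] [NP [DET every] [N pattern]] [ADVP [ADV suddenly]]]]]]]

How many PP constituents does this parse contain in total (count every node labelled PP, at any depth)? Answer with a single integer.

4

Listing each PP by its span: [PP above his broken nervous pattern inside an ancient planet under a familiar premise]; [PP inside an ancient planet under a familiar premise]; [PP under a familiar premise]; [PP above him] — that makes 4.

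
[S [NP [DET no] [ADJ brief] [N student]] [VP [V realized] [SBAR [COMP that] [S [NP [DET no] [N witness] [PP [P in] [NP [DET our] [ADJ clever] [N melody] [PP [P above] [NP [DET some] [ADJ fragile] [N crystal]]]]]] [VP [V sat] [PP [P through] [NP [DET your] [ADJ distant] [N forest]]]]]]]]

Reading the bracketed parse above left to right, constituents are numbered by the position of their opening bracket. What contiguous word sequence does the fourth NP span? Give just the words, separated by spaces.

In left-to-right order the NP constituents are "no brief student"; "no witness in our clever melody above some fragile crystal"; "our clever melody above some fragile crystal"; "some fragile crystal"; "your distant forest". Number 4 is "some fragile crystal".

some fragile crystal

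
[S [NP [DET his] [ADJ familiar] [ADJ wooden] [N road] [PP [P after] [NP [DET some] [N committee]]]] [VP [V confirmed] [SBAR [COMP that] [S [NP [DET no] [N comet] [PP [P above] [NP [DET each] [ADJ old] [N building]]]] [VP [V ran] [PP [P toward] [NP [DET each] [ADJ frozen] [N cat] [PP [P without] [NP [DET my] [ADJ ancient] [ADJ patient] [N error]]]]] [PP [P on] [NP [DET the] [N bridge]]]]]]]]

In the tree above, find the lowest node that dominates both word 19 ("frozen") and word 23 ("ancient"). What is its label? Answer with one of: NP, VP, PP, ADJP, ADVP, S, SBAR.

The smallest bracket enclosing both words is [NP each frozen cat without my ancient patient error], so the label is NP.

NP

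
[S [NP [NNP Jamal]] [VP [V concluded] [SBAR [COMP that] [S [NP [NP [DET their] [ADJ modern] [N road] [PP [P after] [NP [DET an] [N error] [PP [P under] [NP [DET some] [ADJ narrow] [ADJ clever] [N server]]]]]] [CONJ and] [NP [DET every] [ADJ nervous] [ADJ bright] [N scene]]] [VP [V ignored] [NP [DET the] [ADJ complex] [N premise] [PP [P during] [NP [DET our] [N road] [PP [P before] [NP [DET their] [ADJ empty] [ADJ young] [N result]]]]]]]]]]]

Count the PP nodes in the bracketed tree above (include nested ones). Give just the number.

Scanning left to right, an opening `[PP` appears at word positions 7, 10, 24, 27 — 4 in total.

4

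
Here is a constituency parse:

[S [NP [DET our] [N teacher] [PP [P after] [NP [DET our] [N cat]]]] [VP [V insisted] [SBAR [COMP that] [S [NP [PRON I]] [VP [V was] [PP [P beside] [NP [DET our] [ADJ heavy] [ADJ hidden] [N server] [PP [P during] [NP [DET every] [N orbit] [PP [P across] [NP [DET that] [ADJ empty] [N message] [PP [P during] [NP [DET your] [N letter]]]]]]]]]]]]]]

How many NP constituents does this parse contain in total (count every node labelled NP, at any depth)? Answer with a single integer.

Listing each NP by its span: [NP our teacher after our cat]; [NP our cat]; [NP I]; [NP our heavy hidden server during every orbit across that empty message during your letter]; [NP every orbit across that empty message during your letter]; [NP that empty message during your letter] … — that makes 7.

7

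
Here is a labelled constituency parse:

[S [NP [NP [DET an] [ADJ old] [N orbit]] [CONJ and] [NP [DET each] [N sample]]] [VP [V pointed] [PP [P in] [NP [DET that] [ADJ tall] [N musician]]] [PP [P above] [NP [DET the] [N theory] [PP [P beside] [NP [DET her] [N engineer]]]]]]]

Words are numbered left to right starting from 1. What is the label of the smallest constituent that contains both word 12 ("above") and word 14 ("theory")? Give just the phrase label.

PP

Word 12 lies under S → VP → PP → P; word 14 lies under S → VP → PP → NP → N. The lowest shared node is the PP.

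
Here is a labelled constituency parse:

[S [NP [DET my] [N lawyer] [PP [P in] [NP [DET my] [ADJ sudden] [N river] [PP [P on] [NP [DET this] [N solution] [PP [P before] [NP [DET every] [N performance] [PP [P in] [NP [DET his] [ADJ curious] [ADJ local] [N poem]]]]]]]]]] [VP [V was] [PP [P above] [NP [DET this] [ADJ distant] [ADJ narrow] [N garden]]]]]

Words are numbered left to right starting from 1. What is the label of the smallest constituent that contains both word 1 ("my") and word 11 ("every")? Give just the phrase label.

The smallest bracket enclosing both words is [NP my lawyer in my sudden river on this solution before every performance in his curious local poem], so the label is NP.

NP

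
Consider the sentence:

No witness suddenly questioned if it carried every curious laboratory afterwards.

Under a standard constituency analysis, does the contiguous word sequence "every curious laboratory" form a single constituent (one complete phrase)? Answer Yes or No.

Yes

"every curious laboratory" is exactly the noun phrase [NP every curious laboratory], a complete constituent.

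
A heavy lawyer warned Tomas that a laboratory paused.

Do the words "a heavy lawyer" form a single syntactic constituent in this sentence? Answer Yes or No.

Yes

The sequence corresponds to a single NP node — the noun phrase "a heavy lawyer".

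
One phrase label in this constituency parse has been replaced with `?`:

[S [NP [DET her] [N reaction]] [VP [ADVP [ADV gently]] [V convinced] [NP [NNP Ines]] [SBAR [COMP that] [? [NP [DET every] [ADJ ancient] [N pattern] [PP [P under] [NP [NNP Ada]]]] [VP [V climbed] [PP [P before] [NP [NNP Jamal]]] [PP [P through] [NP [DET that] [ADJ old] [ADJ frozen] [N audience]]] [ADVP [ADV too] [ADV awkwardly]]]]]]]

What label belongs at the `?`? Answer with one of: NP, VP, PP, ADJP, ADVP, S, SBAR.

S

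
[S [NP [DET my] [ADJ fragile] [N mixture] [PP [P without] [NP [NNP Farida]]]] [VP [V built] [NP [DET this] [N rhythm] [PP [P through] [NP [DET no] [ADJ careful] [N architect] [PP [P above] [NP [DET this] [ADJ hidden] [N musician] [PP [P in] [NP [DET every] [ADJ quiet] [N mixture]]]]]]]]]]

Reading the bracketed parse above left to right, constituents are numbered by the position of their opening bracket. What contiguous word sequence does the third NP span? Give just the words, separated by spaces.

this rhythm through no careful architect above this hidden musician in every quiet mixture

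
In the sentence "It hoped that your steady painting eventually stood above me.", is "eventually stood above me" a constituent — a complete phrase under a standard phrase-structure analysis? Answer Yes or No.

Yes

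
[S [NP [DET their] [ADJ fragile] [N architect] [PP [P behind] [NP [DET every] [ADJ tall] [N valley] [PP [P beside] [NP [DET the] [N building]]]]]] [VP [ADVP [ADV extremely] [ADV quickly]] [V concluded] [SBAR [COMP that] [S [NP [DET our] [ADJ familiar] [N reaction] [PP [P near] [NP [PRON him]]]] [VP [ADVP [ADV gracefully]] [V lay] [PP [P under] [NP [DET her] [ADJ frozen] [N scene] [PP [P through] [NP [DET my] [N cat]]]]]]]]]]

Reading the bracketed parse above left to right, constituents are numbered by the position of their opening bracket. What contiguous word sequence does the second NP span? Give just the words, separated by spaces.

every tall valley beside the building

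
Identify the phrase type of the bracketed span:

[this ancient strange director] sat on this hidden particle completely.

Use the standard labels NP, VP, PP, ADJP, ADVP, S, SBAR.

NP

"director" is the head of the bracketed span, so the span is a noun phrase: NP.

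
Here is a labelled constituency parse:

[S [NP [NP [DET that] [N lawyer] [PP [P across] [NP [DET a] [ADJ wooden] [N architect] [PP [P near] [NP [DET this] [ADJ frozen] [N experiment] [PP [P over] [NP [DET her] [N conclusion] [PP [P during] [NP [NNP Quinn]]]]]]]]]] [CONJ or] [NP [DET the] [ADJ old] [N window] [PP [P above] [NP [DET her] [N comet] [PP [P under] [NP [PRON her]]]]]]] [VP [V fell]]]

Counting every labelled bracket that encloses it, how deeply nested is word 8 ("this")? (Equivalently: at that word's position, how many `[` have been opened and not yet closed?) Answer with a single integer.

8

Counting open brackets not yet closed at "this": [S [NP [NP [PP [NP [PP [NP [DET = 8.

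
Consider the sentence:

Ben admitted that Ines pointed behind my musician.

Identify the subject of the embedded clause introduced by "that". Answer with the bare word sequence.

Ines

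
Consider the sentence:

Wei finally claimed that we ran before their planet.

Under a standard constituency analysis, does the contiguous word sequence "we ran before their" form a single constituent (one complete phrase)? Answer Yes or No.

No

"we" belongs to the noun phrase "we" while "their" belongs to the verb phrase "ran before their planet"; a span that runs across that boundary is not a single phrase.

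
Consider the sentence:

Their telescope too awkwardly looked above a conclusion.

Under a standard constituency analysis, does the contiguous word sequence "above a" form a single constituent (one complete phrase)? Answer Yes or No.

"above" belongs to the preposition "above" while "a" belongs to the noun phrase "a conclusion"; a span that runs across that boundary is not a single phrase.

No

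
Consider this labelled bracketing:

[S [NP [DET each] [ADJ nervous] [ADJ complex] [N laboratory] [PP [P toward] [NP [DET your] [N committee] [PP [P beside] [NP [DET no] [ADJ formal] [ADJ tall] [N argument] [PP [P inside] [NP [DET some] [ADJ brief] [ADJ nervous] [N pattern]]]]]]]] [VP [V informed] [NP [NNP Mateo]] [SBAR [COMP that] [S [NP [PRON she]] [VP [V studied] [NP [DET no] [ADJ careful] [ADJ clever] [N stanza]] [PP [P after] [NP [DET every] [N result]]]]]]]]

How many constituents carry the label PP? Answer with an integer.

Listing each PP by its span: [PP toward your committee beside no formal tall argument inside some brief nervous pattern]; [PP beside no formal tall argument inside some brief nervous pattern]; [PP inside some brief nervous pattern]; [PP after every result] — that makes 4.

4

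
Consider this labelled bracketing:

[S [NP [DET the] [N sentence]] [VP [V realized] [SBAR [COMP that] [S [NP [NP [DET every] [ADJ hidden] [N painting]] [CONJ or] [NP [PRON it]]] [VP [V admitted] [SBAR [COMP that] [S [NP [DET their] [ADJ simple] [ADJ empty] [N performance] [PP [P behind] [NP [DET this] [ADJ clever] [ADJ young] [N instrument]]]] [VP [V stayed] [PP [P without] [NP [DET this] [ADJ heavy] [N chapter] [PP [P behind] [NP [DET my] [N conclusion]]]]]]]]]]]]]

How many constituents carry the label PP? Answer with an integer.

3

Scanning left to right, an opening `[PP` appears at word positions 16, 22, 26 — 3 in total.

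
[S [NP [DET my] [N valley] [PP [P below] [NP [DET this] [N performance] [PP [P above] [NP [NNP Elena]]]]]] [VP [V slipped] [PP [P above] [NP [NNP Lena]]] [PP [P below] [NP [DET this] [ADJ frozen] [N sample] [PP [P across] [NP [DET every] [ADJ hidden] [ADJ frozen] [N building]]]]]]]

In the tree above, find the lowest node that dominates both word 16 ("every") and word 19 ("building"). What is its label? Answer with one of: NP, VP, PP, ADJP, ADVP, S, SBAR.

NP

Word 16 lies under S → VP → PP → NP → PP → NP → DET; word 19 lies under S → VP → PP → NP → PP → NP → N. The lowest shared node is the NP.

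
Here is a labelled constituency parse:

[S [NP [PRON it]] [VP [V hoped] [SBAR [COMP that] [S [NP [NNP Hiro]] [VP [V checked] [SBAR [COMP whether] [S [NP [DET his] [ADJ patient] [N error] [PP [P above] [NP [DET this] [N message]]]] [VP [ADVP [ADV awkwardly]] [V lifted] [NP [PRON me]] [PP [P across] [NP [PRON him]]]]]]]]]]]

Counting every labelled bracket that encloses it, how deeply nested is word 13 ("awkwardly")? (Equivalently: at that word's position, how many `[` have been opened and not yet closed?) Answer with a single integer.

The word sits inside ADV, which is inside ADVP, inside VP, inside S, inside SBAR, inside VP, inside S, inside SBAR, inside VP, inside S — 10 brackets in all.

10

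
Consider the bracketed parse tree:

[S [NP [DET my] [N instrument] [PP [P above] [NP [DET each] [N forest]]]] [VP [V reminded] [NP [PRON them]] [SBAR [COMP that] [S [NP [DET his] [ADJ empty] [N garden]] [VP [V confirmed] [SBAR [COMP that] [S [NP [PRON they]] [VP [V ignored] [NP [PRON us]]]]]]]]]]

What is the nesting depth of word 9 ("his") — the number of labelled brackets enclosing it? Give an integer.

6

The word sits inside DET, which is inside NP, inside S, inside SBAR, inside VP, inside S — 6 brackets in all.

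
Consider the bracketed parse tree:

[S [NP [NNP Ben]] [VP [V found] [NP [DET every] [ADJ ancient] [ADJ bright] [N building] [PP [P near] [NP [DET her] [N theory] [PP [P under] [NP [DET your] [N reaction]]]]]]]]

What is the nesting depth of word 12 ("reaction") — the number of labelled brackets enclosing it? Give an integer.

Path from the root down to the word: S → VP → NP → PP → NP → PP → NP → N. That is 8 enclosing brackets.

8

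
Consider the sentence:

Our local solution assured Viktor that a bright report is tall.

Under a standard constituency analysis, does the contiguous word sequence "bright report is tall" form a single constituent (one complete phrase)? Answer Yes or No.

No

"bright" belongs to the noun phrase "a bright report" while "tall" belongs to the verb phrase "is tall"; a span that runs across that boundary is not a single phrase.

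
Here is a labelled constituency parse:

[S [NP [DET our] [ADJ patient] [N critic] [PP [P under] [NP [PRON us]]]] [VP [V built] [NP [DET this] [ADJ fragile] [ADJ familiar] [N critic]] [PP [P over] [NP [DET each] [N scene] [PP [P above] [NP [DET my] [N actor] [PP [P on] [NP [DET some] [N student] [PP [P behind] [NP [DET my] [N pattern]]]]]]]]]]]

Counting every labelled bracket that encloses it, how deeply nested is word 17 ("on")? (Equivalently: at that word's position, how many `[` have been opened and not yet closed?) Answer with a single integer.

8

The word sits inside P, which is inside PP, inside NP, inside PP, inside NP, inside PP, inside VP, inside S — 8 brackets in all.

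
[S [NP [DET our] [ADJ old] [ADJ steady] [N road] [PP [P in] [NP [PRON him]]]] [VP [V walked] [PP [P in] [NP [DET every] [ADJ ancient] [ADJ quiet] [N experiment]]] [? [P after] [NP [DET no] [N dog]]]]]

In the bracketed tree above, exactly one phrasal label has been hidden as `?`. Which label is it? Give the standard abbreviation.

PP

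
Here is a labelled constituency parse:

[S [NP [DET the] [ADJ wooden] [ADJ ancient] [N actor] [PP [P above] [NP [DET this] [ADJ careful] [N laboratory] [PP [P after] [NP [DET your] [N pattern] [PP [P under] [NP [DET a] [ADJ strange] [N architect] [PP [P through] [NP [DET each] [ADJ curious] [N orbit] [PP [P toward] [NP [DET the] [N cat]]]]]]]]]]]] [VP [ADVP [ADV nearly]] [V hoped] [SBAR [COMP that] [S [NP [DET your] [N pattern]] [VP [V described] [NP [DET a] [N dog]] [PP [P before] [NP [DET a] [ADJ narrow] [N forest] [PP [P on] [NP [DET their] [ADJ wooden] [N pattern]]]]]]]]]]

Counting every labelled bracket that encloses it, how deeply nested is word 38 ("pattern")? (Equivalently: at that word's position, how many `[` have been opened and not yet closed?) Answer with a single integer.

10

Counting open brackets not yet closed at "pattern": [S [VP [SBAR [S [VP [PP [NP [PP [NP [N = 10.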